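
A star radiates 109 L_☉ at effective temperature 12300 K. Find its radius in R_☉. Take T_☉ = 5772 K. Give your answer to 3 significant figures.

2.30 R_☉

R/R_☉ = √(L/L_☉) / (T/T_☉)² = √(109) / (2.131)²
       = 10.44 / 4.541 = 2.299.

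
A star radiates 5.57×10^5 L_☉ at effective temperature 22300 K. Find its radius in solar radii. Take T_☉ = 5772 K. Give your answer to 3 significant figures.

R/R_☉ = √(L/L_☉) / (T/T_☉)² = √(5.57×10^5) / (3.863)²
       = 746.3 / 14.93 = 50.00.

50.0 solar radii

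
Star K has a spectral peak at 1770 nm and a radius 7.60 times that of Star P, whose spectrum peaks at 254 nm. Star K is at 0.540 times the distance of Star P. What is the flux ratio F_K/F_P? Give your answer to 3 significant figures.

0.0840

Wien's law: T_K/T_P = λ_P/λ_K = 254/1770 = 0.1435.
L_K/L_P = (R_K/R_P)²(T_K/T_P)⁴ = (7.60)²(0.1435)⁴ = 0.02449.
F_K/F_P = (L_K/L_P)/(d_K/d_P)² = 0.02449/(0.540)² = 0.08400.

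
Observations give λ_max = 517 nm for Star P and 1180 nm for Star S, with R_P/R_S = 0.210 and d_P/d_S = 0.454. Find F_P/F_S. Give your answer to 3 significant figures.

5.81

Wien's law: T_P/T_S = λ_S/λ_P = 1180/517 = 2.282.
L_P/L_S = (R_P/R_S)²(T_P/T_S)⁴ = (0.210)²(2.282)⁴ = 1.197.
F_P/F_S = (L_P/L_S)/(d_P/d_S)² = 1.197/(0.454)² = 5.806.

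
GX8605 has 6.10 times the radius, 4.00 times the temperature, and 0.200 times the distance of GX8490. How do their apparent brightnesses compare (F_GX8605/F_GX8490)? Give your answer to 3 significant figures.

L_GX8605/L_GX8490 = (R_GX8605/R_GX8490)²(T_GX8605/T_GX8490)⁴ = (6.10)² × (4.00)⁴ = 9526.
F_GX8605/F_GX8490 = (L_GX8605/L_GX8490)/(d_GX8605/d_GX8490)² = 9526 / (0.200)² = 2.381×10^5.

2.38×10^5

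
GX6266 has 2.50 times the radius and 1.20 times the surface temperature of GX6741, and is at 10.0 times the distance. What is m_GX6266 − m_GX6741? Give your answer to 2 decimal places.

2.22

L_GX6266/L_GX6741 = (2.50)²(1.20)⁴ = 12.96.
F_GX6266/F_GX6741 = (L_GX6266/L_GX6741)/(d_GX6266/d_GX6741)² = 12.96/100.0 = 0.1296.
m_GX6266 − m_GX6741 = −2.5 log₁₀(0.1296) = 2.22.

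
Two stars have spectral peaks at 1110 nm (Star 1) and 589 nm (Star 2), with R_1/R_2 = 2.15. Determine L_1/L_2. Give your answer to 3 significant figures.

0.366

Wien's law gives T ∝ 1/λ_max, so T_1/T_2 = λ_2/λ_1 = 589/1110 = 0.5306.
Then L ∝ R²T⁴ gives L_1/L_2 = (2.15)² × (0.5306)⁴ = 4.622 × 0.07928 = 0.3665.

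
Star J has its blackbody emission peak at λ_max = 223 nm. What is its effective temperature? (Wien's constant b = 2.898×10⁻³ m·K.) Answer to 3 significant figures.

T = b/λ_max = 2.898×10⁻³ / (223×10⁻⁹) = 1.300×10^4 K.

1.30×10^4 K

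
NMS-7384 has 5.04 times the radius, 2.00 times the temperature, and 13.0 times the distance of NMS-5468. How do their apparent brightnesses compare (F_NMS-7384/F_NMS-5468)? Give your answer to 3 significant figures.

2.40

L_NMS-7384/L_NMS-5468 = (R_NMS-7384/R_NMS-5468)²(T_NMS-7384/T_NMS-5468)⁴ = (5.04)² × (2.00)⁴ = 406.4.
F_NMS-7384/F_NMS-5468 = (L_NMS-7384/L_NMS-5468)/(d_NMS-7384/d_NMS-5468)² = 406.4 / (13.0)² = 2.405.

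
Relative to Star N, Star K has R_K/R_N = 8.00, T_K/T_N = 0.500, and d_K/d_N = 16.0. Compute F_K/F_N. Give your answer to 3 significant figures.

L_K/L_N = (R_K/R_N)²(T_K/T_N)⁴ = (8.00)² × (0.500)⁴ = 4.000.
F_K/F_N = (L_K/L_N)/(d_K/d_N)² = 4.000 / (16.0)² = 0.01562.

0.0156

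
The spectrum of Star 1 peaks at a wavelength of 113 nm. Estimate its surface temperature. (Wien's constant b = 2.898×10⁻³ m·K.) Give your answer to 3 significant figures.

T = b/λ_max = 2.898×10⁻³ / (113×10⁻⁹) = 2.565×10^4 K.

2.56×10^4 K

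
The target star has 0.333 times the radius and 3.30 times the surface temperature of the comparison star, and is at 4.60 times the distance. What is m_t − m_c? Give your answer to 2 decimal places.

L_t/L_c = (0.333)²(3.30)⁴ = 13.15.
F_t/F_c = (L_t/L_c)/(d_t/d_c)² = 13.15/21.16 = 0.6215.
m_t − m_c = −2.5 log₁₀(0.6215) = 0.52.

0.52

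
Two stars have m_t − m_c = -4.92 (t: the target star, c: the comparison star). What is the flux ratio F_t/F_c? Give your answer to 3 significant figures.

F_t/F_c = 10^(−(m_t − m_c)/2.5) = 10^(4.92/2.5) = 10^1.968 = 92.90.

92.9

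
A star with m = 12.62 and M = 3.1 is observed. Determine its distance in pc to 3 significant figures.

802 pc

m − M = 5 log₁₀(d/10 pc)
12.62 − (3.1) = 9.52 = 5 log₁₀(d/10)
d = 10 × 10^(9.52/5) = 10 × 10^1.904 = 801.7 pc.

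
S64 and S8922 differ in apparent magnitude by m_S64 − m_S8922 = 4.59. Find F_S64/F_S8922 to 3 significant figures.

F_S64/F_S8922 = 10^(−(m_S64 − m_S8922)/2.5) = 10^(-4.59/2.5) = 10^-1.836 = 0.01459.

0.0146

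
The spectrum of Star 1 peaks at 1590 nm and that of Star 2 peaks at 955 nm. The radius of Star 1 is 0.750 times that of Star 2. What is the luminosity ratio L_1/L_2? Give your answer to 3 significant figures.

Wien's law gives T ∝ 1/λ_max, so T_1/T_2 = λ_2/λ_1 = 955/1590 = 0.6006.
Then L ∝ R²T⁴ gives L_1/L_2 = (0.750)² × (0.6006)⁴ = 0.5625 × 0.1301 = 0.07321.

0.0732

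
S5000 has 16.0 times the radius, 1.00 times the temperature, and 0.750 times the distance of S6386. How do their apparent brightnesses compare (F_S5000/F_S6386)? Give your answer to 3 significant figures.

455

L_S5000/L_S6386 = (R_S5000/R_S6386)²(T_S5000/T_S6386)⁴ = (16.0)² × (1.00)⁴ = 256.0.
F_S5000/F_S6386 = (L_S5000/L_S6386)/(d_S5000/d_S6386)² = 256.0 / (0.750)² = 455.1.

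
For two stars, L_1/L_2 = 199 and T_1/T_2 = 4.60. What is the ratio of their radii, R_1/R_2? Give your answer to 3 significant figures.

L ∝ R²T⁴ gives R ∝ √L / T², so
R_1/R_2 = √(199) / (4.60)² = 14.11 / 21.16 = 0.6667.

0.667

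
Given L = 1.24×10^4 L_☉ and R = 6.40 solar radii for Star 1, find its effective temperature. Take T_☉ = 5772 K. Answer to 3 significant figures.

2.41×10^4 K

T/T_☉ = (L/L_☉)^(1/4) / (R/R_☉)^(1/2)
T = 5772 × (1.24×10^4)^(1/4) / √(6.40) = 5772 × 10.55 / 2.530 = 2.408×10^4 K.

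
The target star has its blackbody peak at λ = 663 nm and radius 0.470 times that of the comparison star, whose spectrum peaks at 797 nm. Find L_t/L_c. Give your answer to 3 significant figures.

Wien's law gives T ∝ 1/λ_max, so T_t/T_c = λ_c/λ_t = 797/663 = 1.202.
Then L ∝ R²T⁴ gives L_t/L_c = (0.470)² × (1.202)⁴ = 0.2209 × 2.088 = 0.4613.

0.461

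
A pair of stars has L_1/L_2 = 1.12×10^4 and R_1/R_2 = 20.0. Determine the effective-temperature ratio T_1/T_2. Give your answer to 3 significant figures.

L ∝ R²T⁴ gives T ∝ (L/R²)^(1/4), so
T_1/T_2 = (1.12×10^4 / 20.0²)^(1/4) = (28.00)^(1/4) = 2.300.

2.30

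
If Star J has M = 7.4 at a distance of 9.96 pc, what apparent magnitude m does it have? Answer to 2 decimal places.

m = M + 5 log₁₀(d/10 pc) = 7.4 + 5 log₁₀(9.96/10)
  = 7.4 + 5 × -0.002 = 7.4 + -0.01 = 7.39.

7.39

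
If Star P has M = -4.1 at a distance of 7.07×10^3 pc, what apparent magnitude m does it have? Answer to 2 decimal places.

m = M + 5 log₁₀(d/10 pc) = -4.1 + 5 log₁₀(7.07×10^3/10)
  = -4.1 + 5 × 2.849 = -4.1 + 14.25 = 10.15.

10.15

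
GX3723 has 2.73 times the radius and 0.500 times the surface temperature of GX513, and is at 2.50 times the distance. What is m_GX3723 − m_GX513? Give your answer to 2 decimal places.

L_GX3723/L_GX513 = (2.73)²(0.500)⁴ = 0.4658.
F_GX3723/F_GX513 = (L_GX3723/L_GX513)/(d_GX3723/d_GX513)² = 0.4658/6.250 = 0.07453.
m_GX3723 − m_GX513 = −2.5 log₁₀(0.07453) = 2.82.

2.82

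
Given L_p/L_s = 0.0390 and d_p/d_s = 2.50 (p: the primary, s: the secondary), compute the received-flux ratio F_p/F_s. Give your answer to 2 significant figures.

F = L/(4πd²), so F_p/F_s = (L_p/L_s) / (d_p/d_s)²
= 0.0390 / (2.50)² = 0.0390 / 6.250 = 0.006240.

0.0062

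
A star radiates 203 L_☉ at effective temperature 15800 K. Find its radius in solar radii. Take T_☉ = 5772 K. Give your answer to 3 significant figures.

R/R_☉ = √(L/L_☉) / (T/T_☉)² = √(203) / (2.737)²
       = 14.25 / 7.493 = 1.901.

1.90 solar radii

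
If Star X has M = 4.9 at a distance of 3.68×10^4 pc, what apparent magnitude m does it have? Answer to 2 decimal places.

22.73

m = M + 5 log₁₀(d/10 pc) = 4.9 + 5 log₁₀(3.68×10^4/10)
  = 4.9 + 5 × 3.566 = 4.9 + 17.83 = 22.73.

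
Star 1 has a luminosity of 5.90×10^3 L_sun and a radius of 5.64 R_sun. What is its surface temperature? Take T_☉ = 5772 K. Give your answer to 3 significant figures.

2.13×10^4 K

T/T_☉ = (L/L_☉)^(1/4) / (R/R_☉)^(1/2)
T = 5772 × (5.90×10^3)^(1/4) / √(5.64) = 5772 × 8.764 / 2.375 = 2.130×10^4 K.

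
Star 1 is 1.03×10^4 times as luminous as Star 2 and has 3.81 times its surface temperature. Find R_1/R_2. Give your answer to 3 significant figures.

L ∝ R²T⁴ gives R ∝ √L / T², so
R_1/R_2 = √(1.03×10^4) / (3.81)² = 101.5 / 14.52 = 6.991.

6.99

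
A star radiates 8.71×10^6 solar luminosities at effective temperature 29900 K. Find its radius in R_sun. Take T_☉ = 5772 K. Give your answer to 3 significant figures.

R/R_☉ = √(L/L_☉) / (T/T_☉)² = √(8.71×10^6) / (5.180)²
       = 2951 / 26.83 = 110.0.

110 R_sun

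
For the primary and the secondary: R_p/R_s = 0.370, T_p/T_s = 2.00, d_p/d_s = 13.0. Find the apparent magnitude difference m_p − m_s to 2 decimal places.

L_p/L_s = (0.370)²(2.00)⁴ = 2.190.
F_p/F_s = (L_p/L_s)/(d_p/d_s)² = 2.190/169.0 = 0.01296.
m_p − m_s = −2.5 log₁₀(0.01296) = 4.72.

4.72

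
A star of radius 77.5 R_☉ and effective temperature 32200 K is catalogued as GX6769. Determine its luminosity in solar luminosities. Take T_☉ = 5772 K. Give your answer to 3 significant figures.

5.82×10^6 solar luminosities

L/L_☉ = (R/R_☉)² (T/T_☉)⁴ = (77.5)² × (32200/5772)⁴
       = 6006 × (5.579)⁴ = 6006 × 968.5 = 5.817×10^6.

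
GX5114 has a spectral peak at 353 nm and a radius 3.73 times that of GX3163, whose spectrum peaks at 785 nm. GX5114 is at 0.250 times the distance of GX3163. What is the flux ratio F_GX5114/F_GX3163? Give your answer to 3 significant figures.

Wien's law: T_GX5114/T_GX3163 = λ_GX3163/λ_GX5114 = 785/353 = 2.224.
L_GX5114/L_GX3163 = (R_GX5114/R_GX3163)²(T_GX5114/T_GX3163)⁴ = (3.73)²(2.224)⁴ = 340.2.
F_GX5114/F_GX3163 = (L_GX5114/L_GX3163)/(d_GX5114/d_GX3163)² = 340.2/(0.250)² = 5444.

5.44×10^3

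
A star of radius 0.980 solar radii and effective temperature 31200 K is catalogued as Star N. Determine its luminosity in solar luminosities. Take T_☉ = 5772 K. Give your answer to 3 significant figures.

820 solar luminosities

L/L_☉ = (R/R_☉)² (T/T_☉)⁴ = (0.980)² × (31200/5772)⁴
       = 0.9604 × (5.405)⁴ = 0.9604 × 853.7 = 819.9.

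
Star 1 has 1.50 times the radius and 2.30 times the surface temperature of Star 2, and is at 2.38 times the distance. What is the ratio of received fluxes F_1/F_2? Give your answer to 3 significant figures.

L_1/L_2 = (R_1/R_2)²(T_1/T_2)⁴ = (1.50)² × (2.30)⁴ = 62.96.
F_1/F_2 = (L_1/L_2)/(d_1/d_2)² = 62.96 / (2.38)² = 11.12.

11.1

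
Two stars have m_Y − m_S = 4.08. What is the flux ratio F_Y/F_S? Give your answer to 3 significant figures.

F_Y/F_S = 10^(−(m_Y − m_S)/2.5) = 10^(-4.08/2.5) = 10^-1.632 = 0.02333.

0.0233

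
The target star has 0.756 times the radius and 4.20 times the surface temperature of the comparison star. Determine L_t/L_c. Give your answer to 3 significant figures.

178

From the Stefan–Boltzmann law, L ∝ R²T⁴, so
L_t/L_c = (R_t/R_c)² (T_t/T_c)⁴ = (0.756)² × (4.20)⁴ = 0.5715 × 311.2 = 177.8.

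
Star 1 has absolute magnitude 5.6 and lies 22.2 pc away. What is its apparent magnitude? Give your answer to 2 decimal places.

7.33

m = M + 5 log₁₀(d/10 pc) = 5.6 + 5 log₁₀(22.2/10)
  = 5.6 + 5 × 0.346 = 5.6 + 1.73 = 7.33.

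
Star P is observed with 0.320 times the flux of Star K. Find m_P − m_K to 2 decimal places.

1.24

m_P − m_K = −2.5 log₁₀(F_P/F_K) = −2.5 log₁₀(0.320) = −2.5 × (-0.495) = 1.237.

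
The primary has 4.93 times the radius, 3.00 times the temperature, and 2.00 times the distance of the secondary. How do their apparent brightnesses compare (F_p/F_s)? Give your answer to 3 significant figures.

492

L_p/L_s = (R_p/R_s)²(T_p/T_s)⁴ = (4.93)² × (3.00)⁴ = 1969.
F_p/F_s = (L_p/L_s)/(d_p/d_s)² = 1969 / (2.00)² = 492.2.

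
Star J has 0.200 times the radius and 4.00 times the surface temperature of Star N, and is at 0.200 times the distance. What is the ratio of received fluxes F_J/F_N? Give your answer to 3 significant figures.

256

L_J/L_N = (R_J/R_N)²(T_J/T_N)⁴ = (0.200)² × (4.00)⁴ = 10.24.
F_J/F_N = (L_J/L_N)/(d_J/d_N)² = 10.24 / (0.200)² = 256.0.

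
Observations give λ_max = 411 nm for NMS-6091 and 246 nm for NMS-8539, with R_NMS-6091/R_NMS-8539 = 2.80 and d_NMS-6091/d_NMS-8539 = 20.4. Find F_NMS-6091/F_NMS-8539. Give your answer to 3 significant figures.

0.00242

Wien's law: T_NMS-6091/T_NMS-8539 = λ_NMS-8539/λ_NMS-6091 = 246/411 = 0.5985.
L_NMS-6091/L_NMS-8539 = (R_NMS-6091/R_NMS-8539)²(T_NMS-6091/T_NMS-8539)⁴ = (2.80)²(0.5985)⁴ = 1.006.
F_NMS-6091/F_NMS-8539 = (L_NMS-6091/L_NMS-8539)/(d_NMS-6091/d_NMS-8539)² = 1.006/(20.4)² = 0.002418.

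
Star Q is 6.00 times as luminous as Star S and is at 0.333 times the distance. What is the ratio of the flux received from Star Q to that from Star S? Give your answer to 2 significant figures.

F = L/(4πd²), so F_Q/F_S = (L_Q/L_S) / (d_Q/d_S)²
= 6.00 / (0.333)² = 6.00 / 0.1109 = 54.11.

54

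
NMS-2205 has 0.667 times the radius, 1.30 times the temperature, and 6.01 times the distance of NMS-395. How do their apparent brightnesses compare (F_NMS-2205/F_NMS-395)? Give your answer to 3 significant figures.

0.0352

L_NMS-2205/L_NMS-395 = (R_NMS-2205/R_NMS-395)²(T_NMS-2205/T_NMS-395)⁴ = (0.667)² × (1.30)⁴ = 1.271.
F_NMS-2205/F_NMS-395 = (L_NMS-2205/L_NMS-395)/(d_NMS-2205/d_NMS-395)² = 1.271 / (6.01)² = 0.03518.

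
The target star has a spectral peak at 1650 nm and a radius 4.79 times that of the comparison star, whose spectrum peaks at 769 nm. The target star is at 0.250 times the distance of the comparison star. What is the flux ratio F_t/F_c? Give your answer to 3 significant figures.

17.3

Wien's law: T_t/T_c = λ_c/λ_t = 769/1650 = 0.4661.
L_t/L_c = (R_t/R_c)²(T_t/T_c)⁴ = (4.79)²(0.4661)⁴ = 1.083.
F_t/F_c = (L_t/L_c)/(d_t/d_c)² = 1.083/(0.250)² = 17.32.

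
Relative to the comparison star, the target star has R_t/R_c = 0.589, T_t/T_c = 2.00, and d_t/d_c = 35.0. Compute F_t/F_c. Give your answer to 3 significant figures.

0.00453

L_t/L_c = (R_t/R_c)²(T_t/T_c)⁴ = (0.589)² × (2.00)⁴ = 5.551.
F_t/F_c = (L_t/L_c)/(d_t/d_c)² = 5.551 / (35.0)² = 0.004531.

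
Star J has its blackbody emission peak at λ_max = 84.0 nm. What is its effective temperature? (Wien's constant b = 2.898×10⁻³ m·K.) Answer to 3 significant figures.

T = b/λ_max = 2.898×10⁻³ / (84.0×10⁻⁹) = 3.450×10^4 K.

3.45×10^4 K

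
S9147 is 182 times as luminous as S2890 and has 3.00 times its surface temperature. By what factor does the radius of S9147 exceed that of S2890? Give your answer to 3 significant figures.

L ∝ R²T⁴ gives R ∝ √L / T², so
R_S9147/R_S2890 = √(182) / (3.00)² = 13.49 / 9.000 = 1.499.

1.50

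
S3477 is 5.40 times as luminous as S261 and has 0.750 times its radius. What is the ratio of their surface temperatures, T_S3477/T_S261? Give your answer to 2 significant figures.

1.8

L ∝ R²T⁴ gives T ∝ (L/R²)^(1/4), so
T_S3477/T_S261 = (5.40 / 0.750²)^(1/4) = (9.600)^(1/4) = 1.760.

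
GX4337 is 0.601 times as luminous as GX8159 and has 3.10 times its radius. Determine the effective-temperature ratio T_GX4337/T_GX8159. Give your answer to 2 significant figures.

L ∝ R²T⁴ gives T ∝ (L/R²)^(1/4), so
T_GX4337/T_GX8159 = (0.601 / 3.10²)^(1/4) = (0.06254)^(1/4) = 0.5001.

0.50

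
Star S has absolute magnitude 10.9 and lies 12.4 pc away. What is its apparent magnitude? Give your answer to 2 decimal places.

11.37

m = M + 5 log₁₀(d/10 pc) = 10.9 + 5 log₁₀(12.4/10)
  = 10.9 + 5 × 0.093 = 10.9 + 0.47 = 11.37.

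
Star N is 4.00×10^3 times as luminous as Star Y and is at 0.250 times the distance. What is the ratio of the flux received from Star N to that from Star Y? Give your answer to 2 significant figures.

6.4×10^4

F = L/(4πd²), so F_N/F_Y = (L_N/L_Y) / (d_N/d_Y)²
= 4.00×10^3 / (0.250)² = 4.00×10^3 / 0.06250 = 6.400×10^4.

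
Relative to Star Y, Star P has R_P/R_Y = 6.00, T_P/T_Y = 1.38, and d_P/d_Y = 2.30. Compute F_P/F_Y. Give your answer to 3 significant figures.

24.7

L_P/L_Y = (R_P/R_Y)²(T_P/T_Y)⁴ = (6.00)² × (1.38)⁴ = 130.6.
F_P/F_Y = (L_P/L_Y)/(d_P/d_Y)² = 130.6 / (2.30)² = 24.68.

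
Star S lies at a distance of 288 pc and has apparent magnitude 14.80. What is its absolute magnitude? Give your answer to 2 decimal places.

M = m − 5 log₁₀(d/10 pc) = 14.80 − 5 log₁₀(288/10)
  = 14.80 − 5 × 1.459 = 14.80 − 7.30 = 7.50.

7.50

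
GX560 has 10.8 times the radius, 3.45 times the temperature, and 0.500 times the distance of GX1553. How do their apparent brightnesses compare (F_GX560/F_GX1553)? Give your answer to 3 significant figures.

6.61×10^4

L_GX560/L_GX1553 = (R_GX560/R_GX1553)²(T_GX560/T_GX1553)⁴ = (10.8)² × (3.45)⁴ = 1.652×10^4.
F_GX560/F_GX1553 = (L_GX560/L_GX1553)/(d_GX560/d_GX1553)² = 1.652×10^4 / (0.500)² = 6.610×10^4.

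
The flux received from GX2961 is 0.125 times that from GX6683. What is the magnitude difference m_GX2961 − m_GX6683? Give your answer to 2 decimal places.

2.26

m_GX2961 − m_GX6683 = −2.5 log₁₀(F_GX2961/F_GX6683) = −2.5 log₁₀(0.125) = −2.5 × (-0.903) = 2.258.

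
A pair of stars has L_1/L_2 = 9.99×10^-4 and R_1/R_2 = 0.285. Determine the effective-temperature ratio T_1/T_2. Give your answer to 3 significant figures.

L ∝ R²T⁴ gives T ∝ (L/R²)^(1/4), so
T_1/T_2 = (9.99×10^-4 / 0.285²)^(1/4) = (0.01230)^(1/4) = 0.3330.

0.333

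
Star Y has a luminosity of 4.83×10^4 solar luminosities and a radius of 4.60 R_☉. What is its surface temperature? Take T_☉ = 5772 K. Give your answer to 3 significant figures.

3.99×10^4 K

T/T_☉ = (L/L_☉)^(1/4) / (R/R_☉)^(1/2)
T = 5772 × (4.83×10^4)^(1/4) / √(4.60) = 5772 × 14.82 / 2.145 = 3.990×10^4 K.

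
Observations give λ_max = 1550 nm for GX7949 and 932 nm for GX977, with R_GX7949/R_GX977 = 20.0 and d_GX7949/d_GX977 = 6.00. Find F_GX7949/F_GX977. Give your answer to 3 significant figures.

1.45

Wien's law: T_GX7949/T_GX977 = λ_GX977/λ_GX7949 = 932/1550 = 0.6013.
L_GX7949/L_GX977 = (R_GX7949/R_GX977)²(T_GX7949/T_GX977)⁴ = (20.0)²(0.6013)⁴ = 52.29.
F_GX7949/F_GX977 = (L_GX7949/L_GX977)/(d_GX7949/d_GX977)² = 52.29/(6.00)² = 1.452.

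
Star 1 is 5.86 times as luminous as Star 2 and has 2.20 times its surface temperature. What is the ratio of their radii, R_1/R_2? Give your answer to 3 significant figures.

L ∝ R²T⁴ gives R ∝ √L / T², so
R_1/R_2 = √(5.86) / (2.20)² = 2.421 / 4.840 = 0.5002.

0.500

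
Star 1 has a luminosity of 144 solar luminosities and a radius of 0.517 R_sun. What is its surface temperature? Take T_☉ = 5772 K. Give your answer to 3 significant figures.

T/T_☉ = (L/L_☉)^(1/4) / (R/R_☉)^(1/2)
T = 5772 × (144)^(1/4) / √(0.517) = 5772 × 3.464 / 0.7190 = 2.781×10^4 K.

2.78×10^4 K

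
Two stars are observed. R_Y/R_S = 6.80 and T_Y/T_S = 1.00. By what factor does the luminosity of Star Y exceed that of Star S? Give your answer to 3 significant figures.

46.2

From the Stefan–Boltzmann law, L ∝ R²T⁴, so
L_Y/L_S = (R_Y/R_S)² (T_Y/T_S)⁴ = (6.80)² × (1.00)⁴ = 46.24 × 1.000 = 46.24.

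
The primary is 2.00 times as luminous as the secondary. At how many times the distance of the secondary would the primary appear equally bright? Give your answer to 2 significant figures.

1.4

Equal flux requires L_p/d_p² = L_s/d_s², so d_p/d_s = √(L_p/L_s)
= √(2.00) = 1.414.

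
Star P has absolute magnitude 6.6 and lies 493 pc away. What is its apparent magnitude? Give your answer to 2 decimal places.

m = M + 5 log₁₀(d/10 pc) = 6.6 + 5 log₁₀(493/10)
  = 6.6 + 5 × 1.693 = 6.6 + 8.46 = 15.06.

15.06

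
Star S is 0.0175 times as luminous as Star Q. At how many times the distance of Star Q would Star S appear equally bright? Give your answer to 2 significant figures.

Equal flux requires L_S/d_S² = L_Q/d_Q², so d_S/d_Q = √(L_S/L_Q)
= √(0.0175) = 0.1323.

0.13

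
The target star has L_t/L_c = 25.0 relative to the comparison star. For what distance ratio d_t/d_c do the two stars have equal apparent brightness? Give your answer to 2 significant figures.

5.0

Equal flux requires L_t/d_t² = L_c/d_c², so d_t/d_c = √(L_t/L_c)
= √(25.0) = 5.000.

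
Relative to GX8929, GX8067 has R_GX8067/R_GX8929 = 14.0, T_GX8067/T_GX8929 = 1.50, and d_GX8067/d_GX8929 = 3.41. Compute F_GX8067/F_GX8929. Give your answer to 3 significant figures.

L_GX8067/L_GX8929 = (R_GX8067/R_GX8929)²(T_GX8067/T_GX8929)⁴ = (14.0)² × (1.50)⁴ = 992.2.
F_GX8067/F_GX8929 = (L_GX8067/L_GX8929)/(d_GX8067/d_GX8929)² = 992.2 / (3.41)² = 85.33.

85.3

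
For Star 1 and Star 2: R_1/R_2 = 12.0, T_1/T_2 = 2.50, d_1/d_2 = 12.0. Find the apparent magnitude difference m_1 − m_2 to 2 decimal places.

L_1/L_2 = (12.0)²(2.50)⁴ = 5625.
F_1/F_2 = (L_1/L_2)/(d_1/d_2)² = 5625/144.0 = 39.06.
m_1 − m_2 = −2.5 log₁₀(39.06) = -3.98.

-3.98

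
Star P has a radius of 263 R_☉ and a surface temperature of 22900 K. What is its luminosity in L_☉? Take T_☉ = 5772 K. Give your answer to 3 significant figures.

1.71×10^7 L_☉

L/L_☉ = (R/R_☉)² (T/T_☉)⁴ = (263)² × (22900/5772)⁴
       = 6.917×10^4 × (3.967)⁴ = 6.917×10^4 × 247.8 = 1.714×10^7.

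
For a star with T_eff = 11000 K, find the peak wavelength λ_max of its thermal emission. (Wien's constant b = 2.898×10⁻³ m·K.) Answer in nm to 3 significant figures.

263 nm

λ_max = b/T = 2.898×10⁻³ / 11000 = 2.63×10^-7 m = 263.5 nm.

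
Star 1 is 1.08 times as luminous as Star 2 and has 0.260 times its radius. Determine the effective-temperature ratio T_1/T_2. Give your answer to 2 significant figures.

2.0

L ∝ R²T⁴ gives T ∝ (L/R²)^(1/4), so
T_1/T_2 = (1.08 / 0.260²)^(1/4) = (15.98)^(1/4) = 1.999.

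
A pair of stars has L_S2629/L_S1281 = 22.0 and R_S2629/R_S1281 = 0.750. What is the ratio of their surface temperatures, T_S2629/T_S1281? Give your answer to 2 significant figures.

L ∝ R²T⁴ gives T ∝ (L/R²)^(1/4), so
T_S2629/T_S1281 = (22.0 / 0.750²)^(1/4) = (39.11)^(1/4) = 2.501.

2.5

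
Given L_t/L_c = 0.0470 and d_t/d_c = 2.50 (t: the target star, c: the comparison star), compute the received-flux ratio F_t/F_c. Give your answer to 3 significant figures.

0.00752

F = L/(4πd²), so F_t/F_c = (L_t/L_c) / (d_t/d_c)²
= 0.0470 / (2.50)² = 0.0470 / 6.250 = 0.007520.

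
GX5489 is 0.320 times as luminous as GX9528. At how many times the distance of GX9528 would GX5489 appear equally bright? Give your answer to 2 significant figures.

Equal flux requires L_GX5489/d_GX5489² = L_GX9528/d_GX9528², so d_GX5489/d_GX9528 = √(L_GX5489/L_GX9528)
= √(0.320) = 0.5657.

0.57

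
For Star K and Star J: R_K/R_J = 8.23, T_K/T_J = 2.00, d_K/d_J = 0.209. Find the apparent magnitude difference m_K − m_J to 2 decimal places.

-10.99

L_K/L_J = (8.23)²(2.00)⁴ = 1084.
F_K/F_J = (L_K/L_J)/(d_K/d_J)² = 1084/0.04368 = 2.481×10^4.
m_K − m_J = −2.5 log₁₀(2.481×10^4) = -10.99.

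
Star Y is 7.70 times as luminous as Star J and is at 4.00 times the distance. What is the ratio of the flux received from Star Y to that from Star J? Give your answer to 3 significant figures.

F = L/(4πd²), so F_Y/F_J = (L_Y/L_J) / (d_Y/d_J)²
= 7.70 / (4.00)² = 7.70 / 16.00 = 0.4813.

0.481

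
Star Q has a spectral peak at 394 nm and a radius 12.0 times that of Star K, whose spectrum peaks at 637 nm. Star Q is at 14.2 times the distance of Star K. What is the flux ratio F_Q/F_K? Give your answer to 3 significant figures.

Wien's law: T_Q/T_K = λ_K/λ_Q = 637/394 = 1.617.
L_Q/L_K = (R_Q/R_K)²(T_Q/T_K)⁴ = (12.0)²(1.617)⁴ = 983.9.
F_Q/F_K = (L_Q/L_K)/(d_Q/d_K)² = 983.9/(14.2)² = 4.879.

4.88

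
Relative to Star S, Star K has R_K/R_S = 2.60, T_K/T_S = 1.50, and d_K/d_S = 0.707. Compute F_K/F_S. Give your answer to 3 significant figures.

L_K/L_S = (R_K/R_S)²(T_K/T_S)⁴ = (2.60)² × (1.50)⁴ = 34.22.
F_K/F_S = (L_K/L_S)/(d_K/d_S)² = 34.22 / (0.707)² = 68.47.

68.5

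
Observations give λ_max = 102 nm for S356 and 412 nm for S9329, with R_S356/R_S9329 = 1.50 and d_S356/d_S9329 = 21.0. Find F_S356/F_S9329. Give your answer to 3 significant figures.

1.36

Wien's law: T_S356/T_S9329 = λ_S9329/λ_S356 = 412/102 = 4.039.
L_S356/L_S9329 = (R_S356/R_S9329)²(T_S356/T_S9329)⁴ = (1.50)²(4.039)⁴ = 598.9.
F_S356/F_S9329 = (L_S356/L_S9329)/(d_S356/d_S9329)² = 598.9/(21.0)² = 1.358.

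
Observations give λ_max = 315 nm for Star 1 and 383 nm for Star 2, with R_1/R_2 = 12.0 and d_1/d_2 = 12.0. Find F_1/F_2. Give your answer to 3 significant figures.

Wien's law: T_1/T_2 = λ_2/λ_1 = 383/315 = 1.216.
L_1/L_2 = (R_1/R_2)²(T_1/T_2)⁴ = (12.0)²(1.216)⁴ = 314.7.
F_1/F_2 = (L_1/L_2)/(d_1/d_2)² = 314.7/(12.0)² = 2.186.

2.19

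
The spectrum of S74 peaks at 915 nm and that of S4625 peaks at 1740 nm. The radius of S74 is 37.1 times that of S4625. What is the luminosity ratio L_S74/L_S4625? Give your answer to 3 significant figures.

Wien's law gives T ∝ 1/λ_max, so T_S74/T_S4625 = λ_S4625/λ_S74 = 1740/915 = 1.902.
Then L ∝ R²T⁴ gives L_S74/L_S4625 = (37.1)² × (1.902)⁴ = 1376 × 13.08 = 1.800×10^4.

1.80×10^4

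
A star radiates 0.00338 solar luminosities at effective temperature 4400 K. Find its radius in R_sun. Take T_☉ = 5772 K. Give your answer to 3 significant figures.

R/R_☉ = √(L/L_☉) / (T/T_☉)² = √(0.00338) / (0.7623)²
       = 0.05814 / 0.5811 = 0.1000.

0.100 R_sun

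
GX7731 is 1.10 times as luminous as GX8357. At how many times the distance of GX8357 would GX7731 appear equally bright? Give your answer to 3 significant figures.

Equal flux requires L_GX7731/d_GX7731² = L_GX8357/d_GX8357², so d_GX7731/d_GX8357 = √(L_GX7731/L_GX8357)
= √(1.10) = 1.049.

1.05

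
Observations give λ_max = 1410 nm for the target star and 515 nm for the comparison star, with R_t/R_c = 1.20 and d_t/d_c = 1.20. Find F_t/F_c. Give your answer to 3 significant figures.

Wien's law: T_t/T_c = λ_c/λ_t = 515/1410 = 0.3652.
L_t/L_c = (R_t/R_c)²(T_t/T_c)⁴ = (1.20)²(0.3652)⁴ = 0.02563.
F_t/F_c = (L_t/L_c)/(d_t/d_c)² = 0.02563/(1.20)² = 0.01780.

0.0178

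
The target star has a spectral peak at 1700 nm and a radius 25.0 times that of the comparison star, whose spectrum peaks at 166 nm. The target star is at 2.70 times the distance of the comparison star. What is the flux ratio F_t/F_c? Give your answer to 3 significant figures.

Wien's law: T_t/T_c = λ_c/λ_t = 166/1700 = 0.09765.
L_t/L_c = (R_t/R_c)²(T_t/T_c)⁴ = (25.0)²(0.09765)⁴ = 0.05682.
F_t/F_c = (L_t/L_c)/(d_t/d_c)² = 0.05682/(2.70)² = 0.007795.

0.00779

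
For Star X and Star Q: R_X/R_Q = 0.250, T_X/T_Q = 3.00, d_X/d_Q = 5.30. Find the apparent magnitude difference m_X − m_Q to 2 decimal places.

1.86

L_X/L_Q = (0.250)²(3.00)⁴ = 5.062.
F_X/F_Q = (L_X/L_Q)/(d_X/d_Q)² = 5.062/28.09 = 0.1802.
m_X − m_Q = −2.5 log₁₀(0.1802) = 1.86.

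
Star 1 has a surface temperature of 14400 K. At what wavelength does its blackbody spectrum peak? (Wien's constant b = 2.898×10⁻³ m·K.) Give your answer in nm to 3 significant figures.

λ_max = b/T = 2.898×10⁻³ / 14400 = 2.01×10^-7 m = 201.2 nm.

201 nm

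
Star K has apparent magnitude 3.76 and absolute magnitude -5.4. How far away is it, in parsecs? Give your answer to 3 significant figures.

m − M = 5 log₁₀(d/10 pc)
3.76 − (-5.4) = 9.16 = 5 log₁₀(d/10)
d = 10 × 10^(9.16/5) = 10 × 10^1.832 = 679.2 pc.

679 pc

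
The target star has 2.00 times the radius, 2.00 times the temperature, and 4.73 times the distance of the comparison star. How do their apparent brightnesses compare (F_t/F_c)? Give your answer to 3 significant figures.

2.86

L_t/L_c = (R_t/R_c)²(T_t/T_c)⁴ = (2.00)² × (2.00)⁴ = 64.00.
F_t/F_c = (L_t/L_c)/(d_t/d_c)² = 64.00 / (4.73)² = 2.861.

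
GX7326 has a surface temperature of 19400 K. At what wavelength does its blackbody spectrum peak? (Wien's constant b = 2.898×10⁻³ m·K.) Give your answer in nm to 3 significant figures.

λ_max = b/T = 2.898×10⁻³ / 19400 = 1.49×10^-7 m = 149.4 nm.

149 nm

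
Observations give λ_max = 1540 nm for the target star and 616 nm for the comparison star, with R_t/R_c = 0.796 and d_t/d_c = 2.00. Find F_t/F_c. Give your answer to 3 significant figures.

0.00406

Wien's law: T_t/T_c = λ_c/λ_t = 616/1540 = 0.4000.
L_t/L_c = (R_t/R_c)²(T_t/T_c)⁴ = (0.796)²(0.4000)⁴ = 0.01622.
F_t/F_c = (L_t/L_c)/(d_t/d_c)² = 0.01622/(2.00)² = 0.004055.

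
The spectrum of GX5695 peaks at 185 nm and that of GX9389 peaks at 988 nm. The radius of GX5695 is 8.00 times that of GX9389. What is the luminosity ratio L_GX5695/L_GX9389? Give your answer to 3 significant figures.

5.21×10^4

Wien's law gives T ∝ 1/λ_max, so T_GX5695/T_GX9389 = λ_GX9389/λ_GX5695 = 988/185 = 5.341.
Then L ∝ R²T⁴ gives L_GX5695/L_GX9389 = (8.00)² × (5.341)⁴ = 64.00 × 813.5 = 5.206×10^4.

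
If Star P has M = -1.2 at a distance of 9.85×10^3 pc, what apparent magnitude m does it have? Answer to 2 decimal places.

m = M + 5 log₁₀(d/10 pc) = -1.2 + 5 log₁₀(9.85×10^3/10)
  = -1.2 + 5 × 2.993 = -1.2 + 14.97 = 13.77.

13.77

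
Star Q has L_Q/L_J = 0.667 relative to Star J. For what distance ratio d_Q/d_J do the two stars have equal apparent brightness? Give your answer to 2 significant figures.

0.82

Equal flux requires L_Q/d_Q² = L_J/d_J², so d_Q/d_J = √(L_Q/L_J)
= √(0.667) = 0.8167.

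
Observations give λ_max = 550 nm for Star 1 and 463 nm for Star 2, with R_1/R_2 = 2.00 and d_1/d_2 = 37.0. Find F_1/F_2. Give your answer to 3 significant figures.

Wien's law: T_1/T_2 = λ_2/λ_1 = 463/550 = 0.8418.
L_1/L_2 = (R_1/R_2)²(T_1/T_2)⁴ = (2.00)²(0.8418)⁴ = 2.009.
F_1/F_2 = (L_1/L_2)/(d_1/d_2)² = 2.009/(37.0)² = 0.001467.

0.00147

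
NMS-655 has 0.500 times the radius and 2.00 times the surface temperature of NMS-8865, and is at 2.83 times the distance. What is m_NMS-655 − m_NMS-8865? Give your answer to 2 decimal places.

L_NMS-655/L_NMS-8865 = (0.500)²(2.00)⁴ = 4.000.
F_NMS-655/F_NMS-8865 = (L_NMS-655/L_NMS-8865)/(d_NMS-655/d_NMS-8865)² = 4.000/8.009 = 0.4994.
m_NMS-655 − m_NMS-8865 = −2.5 log₁₀(0.4994) = 0.75.

0.75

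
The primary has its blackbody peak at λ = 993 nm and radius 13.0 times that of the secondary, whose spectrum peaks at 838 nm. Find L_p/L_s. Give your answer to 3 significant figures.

Wien's law gives T ∝ 1/λ_max, so T_p/T_s = λ_s/λ_p = 838/993 = 0.8439.
Then L ∝ R²T⁴ gives L_p/L_s = (13.0)² × (0.8439)⁴ = 169.0 × 0.5072 = 85.72.

85.7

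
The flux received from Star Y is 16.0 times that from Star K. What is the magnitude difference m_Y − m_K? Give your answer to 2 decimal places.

m_Y − m_K = −2.5 log₁₀(F_Y/F_K) = −2.5 log₁₀(16.0) = −2.5 × (1.204) = -3.010.

-3.01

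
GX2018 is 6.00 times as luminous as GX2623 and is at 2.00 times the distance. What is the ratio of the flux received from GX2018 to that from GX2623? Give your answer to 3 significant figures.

1.50

F = L/(4πd²), so F_GX2018/F_GX2623 = (L_GX2018/L_GX2623) / (d_GX2018/d_GX2623)²
= 6.00 / (2.00)² = 6.00 / 4.000 = 1.500.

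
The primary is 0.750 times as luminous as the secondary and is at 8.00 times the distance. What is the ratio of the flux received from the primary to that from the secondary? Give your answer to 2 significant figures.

F = L/(4πd²), so F_p/F_s = (L_p/L_s) / (d_p/d_s)²
= 0.750 / (8.00)² = 0.750 / 64.00 = 0.01172.

0.012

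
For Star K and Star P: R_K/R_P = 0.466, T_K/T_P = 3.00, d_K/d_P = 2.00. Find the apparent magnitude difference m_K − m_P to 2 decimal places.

L_K/L_P = (0.466)²(3.00)⁴ = 17.59.
F_K/F_P = (L_K/L_P)/(d_K/d_P)² = 17.59/4.000 = 4.397.
m_K − m_P = −2.5 log₁₀(4.397) = -1.61.

-1.61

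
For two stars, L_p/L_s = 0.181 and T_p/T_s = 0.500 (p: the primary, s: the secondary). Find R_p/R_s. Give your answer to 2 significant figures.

1.7

L ∝ R²T⁴ gives R ∝ √L / T², so
R_p/R_s = √(0.181) / (0.500)² = 0.4254 / 0.2500 = 1.702.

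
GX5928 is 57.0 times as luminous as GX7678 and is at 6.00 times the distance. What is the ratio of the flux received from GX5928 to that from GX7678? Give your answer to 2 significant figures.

F = L/(4πd²), so F_GX5928/F_GX7678 = (L_GX5928/L_GX7678) / (d_GX5928/d_GX7678)²
= 57.0 / (6.00)² = 57.0 / 36.00 = 1.583.

1.6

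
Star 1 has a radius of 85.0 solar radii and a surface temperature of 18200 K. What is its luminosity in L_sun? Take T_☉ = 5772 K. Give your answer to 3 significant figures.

L/L_☉ = (R/R_☉)² (T/T_☉)⁴ = (85.0)² × (18200/5772)⁴
       = 7225 × (3.153)⁴ = 7225 × 98.85 = 7.142×10^5.

7.14×10^5 L_sun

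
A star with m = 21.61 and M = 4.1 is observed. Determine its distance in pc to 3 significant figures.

m − M = 5 log₁₀(d/10 pc)
21.61 − (4.1) = 17.51 = 5 log₁₀(d/10)
d = 10 × 10^(17.51/5) = 10 × 10^3.502 = 3.177×10^4 pc.

3.18×10^4 pc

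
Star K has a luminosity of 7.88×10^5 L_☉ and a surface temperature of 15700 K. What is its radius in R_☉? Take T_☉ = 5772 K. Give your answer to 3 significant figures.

R/R_☉ = √(L/L_☉) / (T/T_☉)² = √(7.88×10^5) / (2.720)²
       = 887.7 / 7.399 = 120.0.

120 R_☉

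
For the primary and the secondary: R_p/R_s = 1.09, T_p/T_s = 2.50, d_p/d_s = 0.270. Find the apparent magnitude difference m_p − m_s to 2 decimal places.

-7.01

L_p/L_s = (1.09)²(2.50)⁴ = 46.41.
F_p/F_s = (L_p/L_s)/(d_p/d_s)² = 46.41/0.07290 = 636.6.
m_p − m_s = −2.5 log₁₀(636.6) = -7.01.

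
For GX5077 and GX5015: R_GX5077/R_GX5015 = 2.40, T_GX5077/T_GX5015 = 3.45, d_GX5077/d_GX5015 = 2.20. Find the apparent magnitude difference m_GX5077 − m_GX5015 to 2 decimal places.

-5.57

L_GX5077/L_GX5015 = (2.40)²(3.45)⁴ = 816.0.
F_GX5077/F_GX5015 = (L_GX5077/L_GX5015)/(d_GX5077/d_GX5015)² = 816.0/4.840 = 168.6.
m_GX5077 − m_GX5015 = −2.5 log₁₀(168.6) = -5.57.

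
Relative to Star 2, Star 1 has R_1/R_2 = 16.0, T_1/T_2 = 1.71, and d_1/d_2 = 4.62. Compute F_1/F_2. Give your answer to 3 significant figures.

L_1/L_2 = (R_1/R_2)²(T_1/T_2)⁴ = (16.0)² × (1.71)⁴ = 2189.
F_1/F_2 = (L_1/L_2)/(d_1/d_2)² = 2189 / (4.62)² = 102.6.

103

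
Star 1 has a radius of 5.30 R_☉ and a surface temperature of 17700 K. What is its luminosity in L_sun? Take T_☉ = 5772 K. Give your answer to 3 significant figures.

2.48×10^3 L_sun

L/L_☉ = (R/R_☉)² (T/T_☉)⁴ = (5.30)² × (17700/5772)⁴
       = 28.09 × (3.067)⁴ = 28.09 × 88.43 = 2484.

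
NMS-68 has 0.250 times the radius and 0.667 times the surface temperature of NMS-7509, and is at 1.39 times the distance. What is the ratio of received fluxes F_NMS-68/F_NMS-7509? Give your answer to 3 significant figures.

0.00640

L_NMS-68/L_NMS-7509 = (R_NMS-68/R_NMS-7509)²(T_NMS-68/T_NMS-7509)⁴ = (0.250)² × (0.667)⁴ = 0.01237.
F_NMS-68/F_NMS-7509 = (L_NMS-68/L_NMS-7509)/(d_NMS-68/d_NMS-7509)² = 0.01237 / (1.39)² = 0.006403.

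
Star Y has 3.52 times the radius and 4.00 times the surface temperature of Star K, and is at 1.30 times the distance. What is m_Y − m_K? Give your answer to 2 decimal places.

-8.18

L_Y/L_K = (3.52)²(4.00)⁴ = 3172.
F_Y/F_K = (L_Y/L_K)/(d_Y/d_K)² = 3172/1.690 = 1877.
m_Y − m_K = −2.5 log₁₀(1877) = -8.18.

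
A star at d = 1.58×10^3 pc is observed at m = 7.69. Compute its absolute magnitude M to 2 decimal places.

M = m − 5 log₁₀(d/10 pc) = 7.69 − 5 log₁₀(1.58×10^3/10)
  = 7.69 − 5 × 2.199 = 7.69 − 10.99 = -3.30.

-3.30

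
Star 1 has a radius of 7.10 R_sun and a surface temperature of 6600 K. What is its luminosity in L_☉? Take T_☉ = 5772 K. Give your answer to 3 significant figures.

86.2 L_☉

L/L_☉ = (R/R_☉)² (T/T_☉)⁴ = (7.10)² × (6600/5772)⁴
       = 50.41 × (1.143)⁴ = 50.41 × 1.710 = 86.18.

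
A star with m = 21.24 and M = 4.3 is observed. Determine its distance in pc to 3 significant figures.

m − M = 5 log₁₀(d/10 pc)
21.24 − (4.3) = 16.94 = 5 log₁₀(d/10)
d = 10 × 10^(16.94/5) = 10 × 10^3.388 = 2.443×10^4 pc.

2.44×10^4 pc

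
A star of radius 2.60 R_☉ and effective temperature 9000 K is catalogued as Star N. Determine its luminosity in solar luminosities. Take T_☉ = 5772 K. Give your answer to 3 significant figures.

L/L_☉ = (R/R_☉)² (T/T_☉)⁴ = (2.60)² × (9000/5772)⁴
       = 6.760 × (1.559)⁴ = 6.760 × 5.911 = 39.96.

40.0 solar luminosities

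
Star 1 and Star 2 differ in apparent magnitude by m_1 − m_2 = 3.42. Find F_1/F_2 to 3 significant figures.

0.0429

F_1/F_2 = 10^(−(m_1 − m_2)/2.5) = 10^(-3.42/2.5) = 10^-1.368 = 0.04285.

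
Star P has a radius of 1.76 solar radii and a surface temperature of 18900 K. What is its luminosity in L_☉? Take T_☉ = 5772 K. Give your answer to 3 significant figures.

356 L_☉

L/L_☉ = (R/R_☉)² (T/T_☉)⁴ = (1.76)² × (18900/5772)⁴
       = 3.098 × (3.274)⁴ = 3.098 × 115.0 = 356.1.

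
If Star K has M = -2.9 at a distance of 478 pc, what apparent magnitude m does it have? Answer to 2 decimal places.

m = M + 5 log₁₀(d/10 pc) = -2.9 + 5 log₁₀(478/10)
  = -2.9 + 5 × 1.679 = -2.9 + 8.40 = 5.50.

5.50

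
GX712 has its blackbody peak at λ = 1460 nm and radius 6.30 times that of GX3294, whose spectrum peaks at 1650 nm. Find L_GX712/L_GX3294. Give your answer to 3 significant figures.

64.7

Wien's law gives T ∝ 1/λ_max, so T_GX712/T_GX3294 = λ_GX3294/λ_GX712 = 1650/1460 = 1.130.
Then L ∝ R²T⁴ gives L_GX712/L_GX3294 = (6.30)² × (1.130)⁴ = 39.69 × 1.631 = 64.74.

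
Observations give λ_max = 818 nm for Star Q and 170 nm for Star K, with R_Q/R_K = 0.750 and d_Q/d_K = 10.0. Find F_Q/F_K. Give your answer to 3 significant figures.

1.05×10^-5

Wien's law: T_Q/T_K = λ_K/λ_Q = 170/818 = 0.2078.
L_Q/L_K = (R_Q/R_K)²(T_Q/T_K)⁴ = (0.750)²(0.2078)⁴ = 0.001049.
F_Q/F_K = (L_Q/L_K)/(d_Q/d_K)² = 0.001049/(10.0)² = 1.049×10^-5.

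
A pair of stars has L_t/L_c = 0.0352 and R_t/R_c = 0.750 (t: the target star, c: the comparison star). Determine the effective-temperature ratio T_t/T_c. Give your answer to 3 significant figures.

0.500

L ∝ R²T⁴ gives T ∝ (L/R²)^(1/4), so
T_t/T_c = (0.0352 / 0.750²)^(1/4) = (0.06258)^(1/4) = 0.5002.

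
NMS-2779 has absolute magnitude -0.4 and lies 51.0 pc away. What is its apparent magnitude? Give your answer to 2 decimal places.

3.14

m = M + 5 log₁₀(d/10 pc) = -0.4 + 5 log₁₀(51.0/10)
  = -0.4 + 5 × 0.708 = -0.4 + 3.54 = 3.14.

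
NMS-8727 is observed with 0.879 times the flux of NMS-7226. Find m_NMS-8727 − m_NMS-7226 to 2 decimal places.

0.14

m_NMS-8727 − m_NMS-7226 = −2.5 log₁₀(F_NMS-8727/F_NMS-7226) = −2.5 log₁₀(0.879) = −2.5 × (-0.056) = 0.140.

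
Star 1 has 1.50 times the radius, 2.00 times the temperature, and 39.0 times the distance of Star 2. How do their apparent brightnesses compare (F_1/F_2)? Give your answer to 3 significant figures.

0.0237

L_1/L_2 = (R_1/R_2)²(T_1/T_2)⁴ = (1.50)² × (2.00)⁴ = 36.00.
F_1/F_2 = (L_1/L_2)/(d_1/d_2)² = 36.00 / (39.0)² = 0.02367.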